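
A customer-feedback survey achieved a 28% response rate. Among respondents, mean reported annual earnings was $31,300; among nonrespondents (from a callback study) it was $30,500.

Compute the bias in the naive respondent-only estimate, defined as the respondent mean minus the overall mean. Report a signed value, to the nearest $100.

+$600

Nonresponse fraction = 1 − 0.28 = 0.72.
Bias = (nonresponse fraction) × (respondent mean − nonrespondent mean)
     = 0.72 × (31,300 − 30,500) = 0.72 × 800 = 576.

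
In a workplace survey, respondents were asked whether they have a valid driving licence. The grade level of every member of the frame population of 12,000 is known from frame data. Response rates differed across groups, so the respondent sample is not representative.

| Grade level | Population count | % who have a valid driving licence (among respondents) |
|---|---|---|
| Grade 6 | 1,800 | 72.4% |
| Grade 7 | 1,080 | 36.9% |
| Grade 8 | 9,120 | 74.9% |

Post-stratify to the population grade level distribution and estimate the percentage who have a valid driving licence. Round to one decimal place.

71.1%

Each cell contributes population-share × respondent value:
  Grade 6: (1,800/12,000) × 72.4 = 10.86
  Grade 7: (1,080/12,000) × 36.9 = 3.321
  Grade 8: (9,120/12,000) × 74.9 = 56.924
Post-stratified estimate = 71.105 → 71.1%.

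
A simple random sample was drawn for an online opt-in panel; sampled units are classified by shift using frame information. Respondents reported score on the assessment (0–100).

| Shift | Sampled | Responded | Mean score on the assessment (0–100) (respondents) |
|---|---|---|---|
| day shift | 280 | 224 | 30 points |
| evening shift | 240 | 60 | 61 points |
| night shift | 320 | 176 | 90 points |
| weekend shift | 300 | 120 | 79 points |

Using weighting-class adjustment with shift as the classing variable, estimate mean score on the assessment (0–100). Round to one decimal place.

Class response rates: day shift 224/280 = 80%, evening shift 60/240 = 25%, night shift 176/320 = 55%, weekend shift 120/300 = 40%.
Each respondent's weight = sampled/responded in their class; summing within a class gives n_sampled, so:
  day shift: 280 × 30 = 8400
  evening shift: 240 × 61 = 14,640
  night shift: 320 × 90 = 28,800
  weekend shift: 300 × 79 = 23,700
Adjusted estimate = 75,540 / 1,140 = 66.2632 → 66.3.

66.3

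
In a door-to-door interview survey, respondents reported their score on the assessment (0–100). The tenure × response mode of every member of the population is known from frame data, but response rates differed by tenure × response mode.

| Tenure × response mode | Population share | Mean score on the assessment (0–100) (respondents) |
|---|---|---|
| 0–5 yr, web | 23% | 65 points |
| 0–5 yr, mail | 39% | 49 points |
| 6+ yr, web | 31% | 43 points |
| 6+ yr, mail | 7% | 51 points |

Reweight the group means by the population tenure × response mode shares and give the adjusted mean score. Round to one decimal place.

Weight each group's respondent value by its population share:
  0–5 yr, web: 0.23 × 65 = 14.95
  0–5 yr, mail: 0.39 × 49 = 19.11
  6+ yr, web: 0.31 × 43 = 13.33
  6+ yr, mail: 0.07 × 51 = 3.57
Post-stratified estimate = 50.96 → 51.0.

51.0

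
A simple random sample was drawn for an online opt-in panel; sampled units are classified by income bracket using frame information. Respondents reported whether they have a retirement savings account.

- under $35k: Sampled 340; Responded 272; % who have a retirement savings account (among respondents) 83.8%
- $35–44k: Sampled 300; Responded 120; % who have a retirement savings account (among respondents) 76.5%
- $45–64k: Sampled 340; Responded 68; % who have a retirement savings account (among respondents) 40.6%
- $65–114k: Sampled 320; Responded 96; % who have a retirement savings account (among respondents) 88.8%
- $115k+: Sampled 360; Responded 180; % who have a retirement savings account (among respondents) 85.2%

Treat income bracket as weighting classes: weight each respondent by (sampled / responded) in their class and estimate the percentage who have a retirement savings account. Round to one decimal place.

Response rates by class: under $35k 272/340 = 80%, $35–44k 120/300 = 40%, $45–64k 68/340 = 20%, $65–114k 96/320 = 30%, $115k+ 180/360 = 50%.
Inverse-response-rate weighting restores each class to its sampled count, so class totals weight by n_sampled:
  under $35k: 340 × 83.8 = 28,492
  $35–44k: 300 × 76.5 = 22,950
  $45–64k: 340 × 40.6 = 13,804
  $65–114k: 320 × 88.8 = 28,416
  $115k+: 360 × 85.2 = 30,672
Adjusted estimate = 124,334 / 1,660 = 74.9 → 74.9%.

74.9%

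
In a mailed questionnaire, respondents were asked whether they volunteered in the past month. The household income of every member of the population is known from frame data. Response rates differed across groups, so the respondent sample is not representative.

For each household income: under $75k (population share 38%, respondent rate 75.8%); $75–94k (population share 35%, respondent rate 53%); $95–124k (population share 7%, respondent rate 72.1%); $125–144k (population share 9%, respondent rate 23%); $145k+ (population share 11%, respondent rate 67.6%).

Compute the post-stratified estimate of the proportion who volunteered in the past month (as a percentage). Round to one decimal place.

61.9%

Reweight to the known household income distribution:
  under $75k: 0.38 × 75.8 = 28.804
  $75–94k: 0.35 × 53 = 18.55
  $95–124k: 0.07 × 72.1 = 5.047
  $125–144k: 0.09 × 23 = 2.07
  $145k+: 0.11 × 67.6 = 7.436
Post-stratified estimate = 61.907 → 61.9%.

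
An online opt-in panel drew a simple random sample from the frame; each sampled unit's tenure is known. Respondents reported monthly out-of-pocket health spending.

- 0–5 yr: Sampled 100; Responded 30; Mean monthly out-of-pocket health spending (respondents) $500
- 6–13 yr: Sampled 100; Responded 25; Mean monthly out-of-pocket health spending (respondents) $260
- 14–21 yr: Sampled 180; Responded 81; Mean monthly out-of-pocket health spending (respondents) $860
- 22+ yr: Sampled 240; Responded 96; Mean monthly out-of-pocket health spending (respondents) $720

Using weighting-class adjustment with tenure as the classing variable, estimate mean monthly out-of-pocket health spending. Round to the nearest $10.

Response rates by class: 0–5 yr 30/100 = 30%, 6–13 yr 25/100 = 25%, 14–21 yr 81/180 = 45%, 22+ yr 96/240 = 40%.
With weight = n_sampled/n_responded per class, the weighted class total is n_sampled:
  0–5 yr: 100 × 500 = 50,000
  6–13 yr: 100 × 260 = 26,000
  14–21 yr: 180 × 860 = 154,800
  22+ yr: 240 × 720 = 172,800
Adjusted estimate = 403,600 / 620 = 650.968 → $650.

$650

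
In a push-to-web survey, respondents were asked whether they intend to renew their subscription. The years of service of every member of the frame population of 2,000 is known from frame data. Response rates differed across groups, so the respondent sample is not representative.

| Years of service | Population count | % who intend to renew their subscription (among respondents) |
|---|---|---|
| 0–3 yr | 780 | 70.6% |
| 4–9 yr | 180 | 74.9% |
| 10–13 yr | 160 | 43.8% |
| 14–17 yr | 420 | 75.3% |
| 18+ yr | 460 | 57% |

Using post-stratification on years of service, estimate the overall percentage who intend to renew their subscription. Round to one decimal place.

66.7%

Weight each group's respondent value by its population share:
  0–3 yr: (780/2,000) × 70.6 = 27.534
  4–9 yr: (180/2,000) × 74.9 = 6.741
  10–13 yr: (160/2,000) × 43.8 = 3.504
  14–17 yr: (420/2,000) × 75.3 = 15.813
  18+ yr: (460/2,000) × 57 = 13.11
Post-stratified estimate = 66.702 → 66.7%.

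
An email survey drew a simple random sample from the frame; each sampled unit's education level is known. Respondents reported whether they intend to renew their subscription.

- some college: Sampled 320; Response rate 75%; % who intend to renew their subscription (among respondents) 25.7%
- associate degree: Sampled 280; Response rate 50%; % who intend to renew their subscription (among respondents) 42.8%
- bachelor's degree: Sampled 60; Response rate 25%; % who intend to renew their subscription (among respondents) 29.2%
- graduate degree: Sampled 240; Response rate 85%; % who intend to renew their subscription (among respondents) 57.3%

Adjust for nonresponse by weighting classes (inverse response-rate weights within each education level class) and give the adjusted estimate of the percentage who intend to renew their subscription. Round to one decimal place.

With weight = n_sampled/n_responded per class, the weighted class total is n_sampled:
  some college: 320 × 25.7 = 8224
  associate degree: 280 × 42.8 = 11,984
  bachelor's degree: 60 × 29.2 = 1752
  graduate degree: 240 × 57.3 = 13,752
Adjusted estimate = 35,712 / 900 = 39.68 → 39.7%.

39.7%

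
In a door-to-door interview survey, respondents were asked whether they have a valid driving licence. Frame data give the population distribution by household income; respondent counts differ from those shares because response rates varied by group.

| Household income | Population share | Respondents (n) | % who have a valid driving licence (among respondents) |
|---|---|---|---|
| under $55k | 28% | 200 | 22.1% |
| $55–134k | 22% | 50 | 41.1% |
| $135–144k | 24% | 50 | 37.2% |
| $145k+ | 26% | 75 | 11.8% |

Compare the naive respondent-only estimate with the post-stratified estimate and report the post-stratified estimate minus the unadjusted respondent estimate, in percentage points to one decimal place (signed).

Unadjusted (pooled respondent) estimate weights by respondent counts:
  (200/375)×22.1 + (50/375)×41.1 + (50/375)×37.2 + (75/375)×11.8 = 24.5867%
Post-stratifying to population shares instead:
  0.28×22.1 + 0.22×41.1 + 0.24×37.2 + 0.26×11.8 = 27.226%
Difference = 27.226 − 24.5867 = 2.6393 pp.

+2.6 percentage points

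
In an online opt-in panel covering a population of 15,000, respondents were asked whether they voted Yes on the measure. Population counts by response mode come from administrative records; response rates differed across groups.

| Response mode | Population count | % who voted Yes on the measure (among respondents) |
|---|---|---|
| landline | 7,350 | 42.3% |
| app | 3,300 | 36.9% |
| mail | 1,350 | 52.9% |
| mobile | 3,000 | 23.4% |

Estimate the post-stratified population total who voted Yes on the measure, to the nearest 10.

Each cell contributes its population count × the respondent rate:
  landline: 7,350 × 42.3% = 3109.05
  app: 3,300 × 36.9% = 1217.7
  mail: 1,350 × 52.9% = 714.15
  mobile: 3,000 × 23.4% = 702
Estimated total = 5742.9 → 5,740.

5,740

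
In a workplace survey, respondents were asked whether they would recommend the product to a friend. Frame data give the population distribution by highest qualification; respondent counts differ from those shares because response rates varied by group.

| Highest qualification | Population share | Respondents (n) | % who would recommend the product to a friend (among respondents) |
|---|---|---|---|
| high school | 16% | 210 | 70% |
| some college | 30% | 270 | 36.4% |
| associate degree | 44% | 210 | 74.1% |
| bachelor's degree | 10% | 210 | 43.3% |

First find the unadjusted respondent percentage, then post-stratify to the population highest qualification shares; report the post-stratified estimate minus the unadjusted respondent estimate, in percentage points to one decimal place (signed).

+4.4 percentage points

Without adjustment, the pooled respondent share is:
  (210/900)×70 + (270/900)×36.4 + (210/900)×74.1 + (210/900)×43.3 = 54.6467%
Post-stratifying to population shares instead:
  0.16×70 + 0.3×36.4 + 0.44×74.1 + 0.1×43.3 = 59.054%
Difference = 59.054 − 54.6467 = 4.4073 pp.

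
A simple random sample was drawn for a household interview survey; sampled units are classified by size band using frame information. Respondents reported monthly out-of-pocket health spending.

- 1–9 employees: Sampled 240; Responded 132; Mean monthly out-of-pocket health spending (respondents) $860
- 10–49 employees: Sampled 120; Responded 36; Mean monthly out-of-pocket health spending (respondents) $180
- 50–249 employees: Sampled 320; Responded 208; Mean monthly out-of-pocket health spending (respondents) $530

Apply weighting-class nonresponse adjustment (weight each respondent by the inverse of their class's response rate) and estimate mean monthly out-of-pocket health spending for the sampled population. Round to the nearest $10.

Response rates by class: 1–9 employees 132/240 = 55%, 10–49 employees 36/120 = 30%, 50–249 employees 208/320 = 65%.
With weight = n_sampled/n_responded per class, the weighted class total is n_sampled:
  1–9 employees: 240 × 860 = 206,400
  10–49 employees: 120 × 180 = 21,600
  50–249 employees: 320 × 530 = 169,600
Adjusted estimate = 397,600 / 680 = 584.706 → $580.

$580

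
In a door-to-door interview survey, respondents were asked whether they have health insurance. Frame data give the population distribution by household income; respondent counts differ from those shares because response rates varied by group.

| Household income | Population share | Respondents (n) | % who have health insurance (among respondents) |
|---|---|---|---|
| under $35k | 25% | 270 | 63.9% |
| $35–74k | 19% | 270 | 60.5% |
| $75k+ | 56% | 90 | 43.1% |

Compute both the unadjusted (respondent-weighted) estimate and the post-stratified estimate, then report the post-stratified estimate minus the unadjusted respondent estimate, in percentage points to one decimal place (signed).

Naive respondent-only estimate (weights = respondent counts):
  (270/630)×63.9 + (270/630)×60.5 + (90/630)×43.1 = 59.4714%
Post-stratified estimate weights by population shares:
  0.25×63.9 + 0.19×60.5 + 0.56×43.1 = 51.606%
Difference = 51.606 − 59.4714 = -7.8654 pp.

-7.9 percentage points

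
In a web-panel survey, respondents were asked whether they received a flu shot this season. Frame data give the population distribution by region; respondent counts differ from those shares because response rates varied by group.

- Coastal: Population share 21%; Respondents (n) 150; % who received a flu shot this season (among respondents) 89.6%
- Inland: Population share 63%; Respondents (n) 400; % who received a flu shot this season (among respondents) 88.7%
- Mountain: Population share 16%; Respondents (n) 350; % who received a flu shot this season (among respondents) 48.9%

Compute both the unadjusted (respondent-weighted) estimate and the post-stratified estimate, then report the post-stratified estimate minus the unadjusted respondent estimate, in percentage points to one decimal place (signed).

Without adjustment, the pooled respondent share is:
  (150/900)×89.6 + (400/900)×88.7 + (350/900)×48.9 = 73.3722%
Post-stratified estimate weights by population shares:
  0.21×89.6 + 0.63×88.7 + 0.16×48.9 = 82.521%
Difference = 82.521 − 73.3722 = 9.1488 pp.

+9.1 percentage points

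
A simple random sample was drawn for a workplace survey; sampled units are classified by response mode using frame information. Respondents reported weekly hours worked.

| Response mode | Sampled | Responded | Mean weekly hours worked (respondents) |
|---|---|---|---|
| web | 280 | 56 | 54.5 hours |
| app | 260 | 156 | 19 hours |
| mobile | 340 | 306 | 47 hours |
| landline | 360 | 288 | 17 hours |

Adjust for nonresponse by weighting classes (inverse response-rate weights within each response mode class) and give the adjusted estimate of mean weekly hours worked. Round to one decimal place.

Class response rates: web 56/280 = 20%, app 156/260 = 60%, mobile 306/340 = 90%, landline 288/360 = 80%.
With weight = n_sampled/n_responded per class, the weighted class total is n_sampled:
  web: 280 × 54.5 = 15,260
  app: 260 × 19 = 4940
  mobile: 340 × 47 = 15,980
  landline: 360 × 17 = 6120
Adjusted estimate = 42,300 / 1,240 = 34.1129 → 34.1.

34.1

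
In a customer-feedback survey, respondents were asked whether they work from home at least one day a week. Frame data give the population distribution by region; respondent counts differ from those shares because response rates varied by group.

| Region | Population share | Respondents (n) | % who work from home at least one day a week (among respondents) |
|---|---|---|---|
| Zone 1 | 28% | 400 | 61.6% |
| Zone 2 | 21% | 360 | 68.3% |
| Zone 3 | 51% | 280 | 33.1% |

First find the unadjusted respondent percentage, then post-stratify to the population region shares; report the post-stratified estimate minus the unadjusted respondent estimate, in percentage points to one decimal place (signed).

-7.8 percentage points

Unadjusted (pooled respondent) estimate weights by respondent counts:
  (400/1040)×61.6 + (360/1040)×68.3 + (280/1040)×33.1 = 56.2462%
Post-stratifying to population shares instead:
  0.28×61.6 + 0.21×68.3 + 0.51×33.1 = 48.472%
Difference = 48.472 − 56.2462 = -7.7742 pp.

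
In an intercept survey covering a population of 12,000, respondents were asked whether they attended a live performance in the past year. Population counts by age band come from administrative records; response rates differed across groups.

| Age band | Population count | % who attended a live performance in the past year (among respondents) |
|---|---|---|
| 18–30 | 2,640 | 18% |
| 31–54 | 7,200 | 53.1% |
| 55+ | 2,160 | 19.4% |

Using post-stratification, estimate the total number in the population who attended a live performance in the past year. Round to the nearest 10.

4,720

Apply each group's respondent rate to its population count:
  18–30: 2,640 × 18% = 475.2
  31–54: 7,200 × 53.1% = 3823.2
  55+: 2,160 × 19.4% = 419.04
Estimated total = 4717.44 → 4,720.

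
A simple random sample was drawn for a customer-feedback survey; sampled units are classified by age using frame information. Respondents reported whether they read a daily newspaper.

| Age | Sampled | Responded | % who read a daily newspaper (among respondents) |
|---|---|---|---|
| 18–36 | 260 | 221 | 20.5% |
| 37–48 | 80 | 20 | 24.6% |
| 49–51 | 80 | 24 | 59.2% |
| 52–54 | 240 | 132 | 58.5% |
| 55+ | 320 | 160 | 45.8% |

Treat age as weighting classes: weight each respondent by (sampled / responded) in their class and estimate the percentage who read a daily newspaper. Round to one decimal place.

Class response rates: 18–36 221/260 = 85%, 37–48 20/80 = 25%, 49–51 24/80 = 30%, 52–54 132/240 = 55%, 55+ 160/320 = 50%.
With weight = n_sampled/n_responded per class, the weighted class total is n_sampled:
  18–36: 260 × 20.5 = 5330
  37–48: 80 × 24.6 = 1968
  49–51: 80 × 59.2 = 4736
  52–54: 240 × 58.5 = 14,040
  55+: 320 × 45.8 = 14,656
Adjusted estimate = 40,730 / 980 = 41.5612 → 41.6%.

41.6%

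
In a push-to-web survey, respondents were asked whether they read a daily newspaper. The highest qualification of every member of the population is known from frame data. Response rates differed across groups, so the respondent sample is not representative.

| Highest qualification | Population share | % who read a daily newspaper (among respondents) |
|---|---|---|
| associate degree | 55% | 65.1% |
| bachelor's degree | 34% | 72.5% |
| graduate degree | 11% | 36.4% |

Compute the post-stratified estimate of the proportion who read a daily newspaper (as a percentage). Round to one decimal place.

Each cell contributes population-share × respondent value:
  associate degree: 0.55 × 65.1 = 35.805
  bachelor's degree: 0.34 × 72.5 = 24.65
  graduate degree: 0.11 × 36.4 = 4.004
Post-stratified estimate = 64.459 → 64.5%.

64.5%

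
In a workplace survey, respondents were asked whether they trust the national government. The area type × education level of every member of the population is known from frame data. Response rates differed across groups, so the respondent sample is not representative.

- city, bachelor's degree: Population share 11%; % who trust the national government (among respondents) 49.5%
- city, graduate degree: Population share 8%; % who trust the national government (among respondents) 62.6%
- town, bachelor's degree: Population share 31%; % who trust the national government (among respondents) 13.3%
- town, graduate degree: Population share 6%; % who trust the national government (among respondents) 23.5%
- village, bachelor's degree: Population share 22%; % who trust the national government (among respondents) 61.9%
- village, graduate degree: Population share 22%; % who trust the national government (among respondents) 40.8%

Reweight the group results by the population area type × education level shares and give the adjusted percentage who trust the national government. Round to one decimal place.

38.6%

Weight each group's respondent value by its population share:
  city, bachelor's degree: 0.11 × 49.5 = 5.445
  city, graduate degree: 0.08 × 62.6 = 5.008
  town, bachelor's degree: 0.31 × 13.3 = 4.123
  town, graduate degree: 0.06 × 23.5 = 1.41
  village, bachelor's degree: 0.22 × 61.9 = 13.618
  village, graduate degree: 0.22 × 40.8 = 8.976
Post-stratified estimate = 38.58 → 38.6%.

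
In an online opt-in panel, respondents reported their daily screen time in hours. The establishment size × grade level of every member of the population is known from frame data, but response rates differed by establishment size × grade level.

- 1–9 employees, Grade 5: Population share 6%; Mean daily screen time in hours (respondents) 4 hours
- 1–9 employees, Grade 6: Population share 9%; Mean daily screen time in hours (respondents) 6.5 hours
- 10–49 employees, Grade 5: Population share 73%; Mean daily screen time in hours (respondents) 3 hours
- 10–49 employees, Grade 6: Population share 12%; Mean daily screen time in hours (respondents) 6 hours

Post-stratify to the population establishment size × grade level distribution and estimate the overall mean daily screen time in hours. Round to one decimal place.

3.7

Post-stratification weights by population share, not respondent share:
  1–9 employees, Grade 5: 0.06 × 4 = 0.24
  1–9 employees, Grade 6: 0.09 × 6.5 = 0.585
  10–49 employees, Grade 5: 0.73 × 3 = 2.19
  10–49 employees, Grade 6: 0.12 × 6 = 0.72
Post-stratified estimate = 3.735 → 3.7.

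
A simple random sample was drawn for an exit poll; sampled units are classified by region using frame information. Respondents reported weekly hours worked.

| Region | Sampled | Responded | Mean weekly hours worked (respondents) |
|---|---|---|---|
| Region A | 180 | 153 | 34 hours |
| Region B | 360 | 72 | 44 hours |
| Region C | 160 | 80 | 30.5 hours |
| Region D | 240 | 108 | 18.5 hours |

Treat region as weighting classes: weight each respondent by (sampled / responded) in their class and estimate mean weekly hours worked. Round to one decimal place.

33.3

Response rates by class: Region A 153/180 = 85%, Region B 72/360 = 20%, Region C 80/160 = 50%, Region D 108/240 = 45%.
Inverse-response-rate weighting restores each class to its sampled count, so class totals weight by n_sampled:
  Region A: 180 × 34 = 6120
  Region B: 360 × 44 = 15,840
  Region C: 160 × 30.5 = 4880
  Region D: 240 × 18.5 = 4440
Adjusted estimate = 31,280 / 940 = 33.2766 → 33.3.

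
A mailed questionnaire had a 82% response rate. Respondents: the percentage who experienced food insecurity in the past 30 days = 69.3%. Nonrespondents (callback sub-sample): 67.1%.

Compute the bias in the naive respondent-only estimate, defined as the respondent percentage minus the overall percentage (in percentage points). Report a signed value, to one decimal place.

+0.4 percentage points

Nonresponse fraction = 1 − 0.82 = 0.18.
Bias = (nonresponse fraction) × (respondent percentage − nonrespondent percentage)
     = 0.18 × (69.3 − 67.1) = 0.18 × 2.2 = 0.396.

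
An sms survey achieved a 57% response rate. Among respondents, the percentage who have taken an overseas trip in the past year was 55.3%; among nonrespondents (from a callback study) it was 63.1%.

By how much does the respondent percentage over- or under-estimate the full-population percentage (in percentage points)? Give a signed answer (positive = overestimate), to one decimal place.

Nonresponse fraction = 1 − 0.57 = 0.43.
Bias = (nonresponse fraction) × (respondent percentage − nonrespondent percentage)
     = 0.43 × (55.3 − 63.1) = 0.43 × -7.8 = -3.354.

-3.4 percentage points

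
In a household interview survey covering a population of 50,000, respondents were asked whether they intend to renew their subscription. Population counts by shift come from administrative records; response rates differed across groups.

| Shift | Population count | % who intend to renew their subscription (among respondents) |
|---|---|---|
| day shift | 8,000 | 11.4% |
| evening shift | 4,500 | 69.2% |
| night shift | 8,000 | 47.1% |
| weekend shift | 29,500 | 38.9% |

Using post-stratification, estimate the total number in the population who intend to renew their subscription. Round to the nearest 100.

Apply each group's respondent rate to its population count:
  day shift: 8,000 × 11.4% = 912
  evening shift: 4,500 × 69.2% = 3114
  night shift: 8,000 × 47.1% = 3768
  weekend shift: 29,500 × 38.9% = 11475.5
Estimated total = 19269.5 → 19,300.

19,300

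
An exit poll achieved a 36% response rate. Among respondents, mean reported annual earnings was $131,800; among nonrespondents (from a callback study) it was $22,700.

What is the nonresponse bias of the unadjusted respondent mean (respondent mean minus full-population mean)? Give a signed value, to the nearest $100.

+$69,800

Nonresponse fraction = 1 − 0.36 = 0.64.
Bias = (nonresponse fraction) × (respondent mean − nonrespondent mean)
     = 0.64 × (131,800 − 22,700) = 0.64 × 109,100 = 69,824.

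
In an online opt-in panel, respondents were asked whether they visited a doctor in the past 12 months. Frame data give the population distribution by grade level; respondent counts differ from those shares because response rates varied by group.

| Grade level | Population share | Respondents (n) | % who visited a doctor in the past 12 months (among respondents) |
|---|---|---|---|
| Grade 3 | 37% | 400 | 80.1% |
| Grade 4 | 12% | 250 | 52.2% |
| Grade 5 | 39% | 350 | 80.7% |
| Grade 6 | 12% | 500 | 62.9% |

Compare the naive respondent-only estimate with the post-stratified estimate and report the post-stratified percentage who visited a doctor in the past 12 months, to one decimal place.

Unadjusted (pooled respondent) estimate weights by respondent counts:
  (400/1500)×80.1 + (250/1500)×52.2 + (350/1500)×80.7 + (500/1500)×62.9 = 69.8567%
Post-stratifying to population shares instead:
  0.37×80.1 + 0.12×52.2 + 0.39×80.7 + 0.12×62.9 = 74.922%

74.9%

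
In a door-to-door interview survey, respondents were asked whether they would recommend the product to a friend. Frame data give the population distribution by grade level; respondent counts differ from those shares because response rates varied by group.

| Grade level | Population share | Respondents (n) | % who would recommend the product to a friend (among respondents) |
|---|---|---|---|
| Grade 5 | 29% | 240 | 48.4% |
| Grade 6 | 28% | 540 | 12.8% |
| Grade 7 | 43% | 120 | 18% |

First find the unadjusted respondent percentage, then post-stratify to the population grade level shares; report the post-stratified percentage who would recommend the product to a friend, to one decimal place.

Without adjustment, the pooled respondent share is:
  (240/900)×48.4 + (540/900)×12.8 + (120/900)×18 = 22.9867%
Post-stratified estimate weights by population shares:
  0.29×48.4 + 0.28×12.8 + 0.43×18 = 25.36%

25.4%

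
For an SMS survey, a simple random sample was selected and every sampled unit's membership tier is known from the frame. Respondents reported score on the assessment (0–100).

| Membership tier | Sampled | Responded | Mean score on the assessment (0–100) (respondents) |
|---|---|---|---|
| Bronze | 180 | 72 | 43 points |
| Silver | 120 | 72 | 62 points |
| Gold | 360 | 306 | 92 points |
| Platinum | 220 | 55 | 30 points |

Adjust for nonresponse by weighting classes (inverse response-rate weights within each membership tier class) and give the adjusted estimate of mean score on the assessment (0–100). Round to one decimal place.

62.4

Response rates by class: Bronze 72/180 = 40%, Silver 72/120 = 60%, Gold 306/360 = 85%, Platinum 55/220 = 25%.
Each respondent's weight = sampled/responded in their class; summing within a class gives n_sampled, so:
  Bronze: 180 × 43 = 7740
  Silver: 120 × 62 = 7440
  Gold: 360 × 92 = 33,120
  Platinum: 220 × 30 = 6600
Adjusted estimate = 54,900 / 880 = 62.3864 → 62.4.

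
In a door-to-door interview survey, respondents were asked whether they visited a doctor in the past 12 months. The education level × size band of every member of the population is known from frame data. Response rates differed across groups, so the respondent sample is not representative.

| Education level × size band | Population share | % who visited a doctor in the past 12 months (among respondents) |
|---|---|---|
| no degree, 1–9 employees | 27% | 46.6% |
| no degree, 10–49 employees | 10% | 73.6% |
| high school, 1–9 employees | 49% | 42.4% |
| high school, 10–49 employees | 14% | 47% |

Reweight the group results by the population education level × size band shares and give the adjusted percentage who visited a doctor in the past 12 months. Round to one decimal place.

Each cell contributes population-share × respondent value:
  no degree, 1–9 employees: 0.27 × 46.6 = 12.582
  no degree, 10–49 employees: 0.1 × 73.6 = 7.36
  high school, 1–9 employees: 0.49 × 42.4 = 20.776
  high school, 10–49 employees: 0.14 × 47 = 6.58
Post-stratified estimate = 47.298 → 47.3%.

47.3%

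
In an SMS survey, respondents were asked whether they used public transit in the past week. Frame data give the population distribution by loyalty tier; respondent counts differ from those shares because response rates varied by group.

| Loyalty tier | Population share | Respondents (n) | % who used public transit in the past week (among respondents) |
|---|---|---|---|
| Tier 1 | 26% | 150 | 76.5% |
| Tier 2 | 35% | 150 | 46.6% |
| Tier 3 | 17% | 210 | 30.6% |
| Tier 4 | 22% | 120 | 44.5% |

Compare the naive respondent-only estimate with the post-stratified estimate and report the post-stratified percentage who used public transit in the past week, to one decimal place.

51.2%

Unadjusted (pooled respondent) estimate weights by respondent counts:
  (150/630)×76.5 + (150/630)×46.6 + (210/630)×30.6 + (120/630)×44.5 = 47.9857%
Reweighting by population loyalty tier shares:
  0.26×76.5 + 0.35×46.6 + 0.17×30.6 + 0.22×44.5 = 51.192%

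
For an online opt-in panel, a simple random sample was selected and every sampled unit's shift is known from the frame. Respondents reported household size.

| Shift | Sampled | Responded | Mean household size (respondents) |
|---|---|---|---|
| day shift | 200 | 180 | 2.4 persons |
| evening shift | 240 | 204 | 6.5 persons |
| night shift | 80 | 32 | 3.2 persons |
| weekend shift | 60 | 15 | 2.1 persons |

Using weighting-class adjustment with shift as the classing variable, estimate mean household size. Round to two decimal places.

Class response rates: day shift 180/200 = 90%, evening shift 204/240 = 85%, night shift 32/80 = 40%, weekend shift 15/60 = 25%.
Weighting each respondent by the inverse class response rate inflates each class back to its sampled size, so the class weight is n_sampled:
  day shift: 200 × 2.4 = 480
  evening shift: 240 × 6.5 = 1560
  night shift: 80 × 3.2 = 256
  weekend shift: 60 × 2.1 = 126
Adjusted estimate = 2422 / 580 = 4.17586 → 4.18.

4.18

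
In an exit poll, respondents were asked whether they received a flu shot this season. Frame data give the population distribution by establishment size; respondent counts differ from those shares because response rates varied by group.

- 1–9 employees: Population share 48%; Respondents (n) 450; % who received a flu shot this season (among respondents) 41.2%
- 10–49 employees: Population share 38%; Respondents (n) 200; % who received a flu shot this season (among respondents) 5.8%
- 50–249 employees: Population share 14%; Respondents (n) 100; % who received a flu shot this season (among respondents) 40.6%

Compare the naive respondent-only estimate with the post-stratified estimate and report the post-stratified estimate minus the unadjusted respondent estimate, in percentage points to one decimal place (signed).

-4.0 percentage points

Unadjusted (pooled respondent) estimate weights by respondent counts:
  (450/750)×41.2 + (200/750)×5.8 + (100/750)×40.6 = 31.68%
Reweighting by population establishment size shares:
  0.48×41.2 + 0.38×5.8 + 0.14×40.6 = 27.664%
Difference = 27.664 − 31.68 = -4.016 pp.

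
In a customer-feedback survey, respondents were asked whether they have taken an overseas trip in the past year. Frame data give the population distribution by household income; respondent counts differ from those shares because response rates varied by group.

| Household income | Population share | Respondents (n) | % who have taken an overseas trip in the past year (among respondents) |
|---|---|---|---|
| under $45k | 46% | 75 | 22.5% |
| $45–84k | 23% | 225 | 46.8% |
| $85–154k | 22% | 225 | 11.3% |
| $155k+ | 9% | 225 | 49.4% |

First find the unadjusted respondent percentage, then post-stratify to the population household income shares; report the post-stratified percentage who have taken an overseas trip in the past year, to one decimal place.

28.0%

Naive respondent-only estimate (weights = respondent counts):
  (75/750)×22.5 + (225/750)×46.8 + (225/750)×11.3 + (225/750)×49.4 = 34.5%
Post-stratified estimate weights by population shares:
  0.46×22.5 + 0.23×46.8 + 0.22×11.3 + 0.09×49.4 = 28.046%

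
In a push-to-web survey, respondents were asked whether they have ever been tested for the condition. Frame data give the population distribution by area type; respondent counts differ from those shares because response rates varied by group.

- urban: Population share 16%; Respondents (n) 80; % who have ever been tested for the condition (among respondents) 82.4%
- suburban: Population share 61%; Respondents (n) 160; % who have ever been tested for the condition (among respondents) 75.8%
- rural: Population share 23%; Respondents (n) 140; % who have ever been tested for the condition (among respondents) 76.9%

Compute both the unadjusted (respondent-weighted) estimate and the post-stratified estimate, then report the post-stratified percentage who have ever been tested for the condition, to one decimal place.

Naive respondent-only estimate (weights = respondent counts):
  (80/380)×82.4 + (160/380)×75.8 + (140/380)×76.9 = 77.5947%
Post-stratifying to population shares instead:
  0.16×82.4 + 0.61×75.8 + 0.23×76.9 = 77.109%

77.1%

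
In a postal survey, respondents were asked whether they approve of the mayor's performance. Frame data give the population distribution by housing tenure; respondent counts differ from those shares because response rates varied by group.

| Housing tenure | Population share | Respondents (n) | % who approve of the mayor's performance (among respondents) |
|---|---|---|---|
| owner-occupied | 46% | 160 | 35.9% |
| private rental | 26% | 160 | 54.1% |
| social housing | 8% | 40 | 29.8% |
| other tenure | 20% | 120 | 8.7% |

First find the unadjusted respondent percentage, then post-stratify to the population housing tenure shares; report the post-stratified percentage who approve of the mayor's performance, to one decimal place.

Unadjusted (pooled respondent) estimate weights by respondent counts:
  (160/480)×35.9 + (160/480)×54.1 + (40/480)×29.8 + (120/480)×8.7 = 34.6583%
Post-stratifying to population shares instead:
  0.46×35.9 + 0.26×54.1 + 0.08×29.8 + 0.2×8.7 = 34.704%

34.7%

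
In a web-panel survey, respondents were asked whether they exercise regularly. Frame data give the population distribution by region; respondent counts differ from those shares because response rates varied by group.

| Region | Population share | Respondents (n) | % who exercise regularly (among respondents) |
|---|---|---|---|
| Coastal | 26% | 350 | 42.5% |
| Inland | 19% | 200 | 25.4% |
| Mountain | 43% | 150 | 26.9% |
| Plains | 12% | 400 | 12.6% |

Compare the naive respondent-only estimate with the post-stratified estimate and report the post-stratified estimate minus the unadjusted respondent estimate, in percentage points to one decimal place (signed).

+2.6 percentage points

Without adjustment, the pooled respondent share is:
  (350/1100)×42.5 + (200/1100)×25.4 + (150/1100)×26.9 + (400/1100)×12.6 = 26.3909%
Reweighting by population region shares:
  0.26×42.5 + 0.19×25.4 + 0.43×26.9 + 0.12×12.6 = 28.955%
Difference = 28.955 − 26.3909 = 2.5641 pp.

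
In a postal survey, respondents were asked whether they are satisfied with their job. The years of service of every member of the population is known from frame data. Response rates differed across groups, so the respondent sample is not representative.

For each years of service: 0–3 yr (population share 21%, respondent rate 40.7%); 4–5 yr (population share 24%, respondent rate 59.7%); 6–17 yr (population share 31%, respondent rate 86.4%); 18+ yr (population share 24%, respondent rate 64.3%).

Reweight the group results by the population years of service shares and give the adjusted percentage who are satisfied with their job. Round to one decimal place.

Post-stratification weights by population share, not respondent share:
  0–3 yr: 0.21 × 40.7 = 8.547
  4–5 yr: 0.24 × 59.7 = 14.328
  6–17 yr: 0.31 × 86.4 = 26.784
  18+ yr: 0.24 × 64.3 = 15.432
Post-stratified estimate = 65.091 → 65.1%.

65.1%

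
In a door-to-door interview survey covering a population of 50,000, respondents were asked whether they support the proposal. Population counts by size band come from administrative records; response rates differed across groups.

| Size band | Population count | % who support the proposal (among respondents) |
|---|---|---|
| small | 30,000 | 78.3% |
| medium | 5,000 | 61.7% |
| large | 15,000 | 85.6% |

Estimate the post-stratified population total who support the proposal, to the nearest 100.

39,400

Estimated count per cell = population count × respondent percentage:
  small: 30,000 × 78.3% = 23,490
  medium: 5,000 × 61.7% = 3085
  large: 15,000 × 85.6% = 12,840
Estimated total = 39,415 → 39,400.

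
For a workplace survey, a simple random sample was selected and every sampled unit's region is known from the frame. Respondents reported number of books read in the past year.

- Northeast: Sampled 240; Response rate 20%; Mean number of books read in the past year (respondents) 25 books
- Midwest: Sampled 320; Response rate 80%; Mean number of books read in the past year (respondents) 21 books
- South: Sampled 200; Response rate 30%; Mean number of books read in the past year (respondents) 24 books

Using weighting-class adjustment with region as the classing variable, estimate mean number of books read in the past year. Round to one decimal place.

Each respondent's weight = sampled/responded in their class; summing within a class gives n_sampled, so:
  Northeast: 240 × 25 = 6000
  Midwest: 320 × 21 = 6720
  South: 200 × 24 = 4800
Adjusted estimate = 17,520 / 760 = 23.0526 → 23.1.

23.1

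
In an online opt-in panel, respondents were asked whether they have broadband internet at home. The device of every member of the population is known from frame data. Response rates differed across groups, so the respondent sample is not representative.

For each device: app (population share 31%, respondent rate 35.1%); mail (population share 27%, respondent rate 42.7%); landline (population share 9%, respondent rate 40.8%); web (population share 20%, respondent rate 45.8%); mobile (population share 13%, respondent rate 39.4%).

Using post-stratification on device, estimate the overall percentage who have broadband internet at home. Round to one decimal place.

Post-stratification weights by population share, not respondent share:
  app: 0.31 × 35.1 = 10.881
  mail: 0.27 × 42.7 = 11.529
  landline: 0.09 × 40.8 = 3.672
  web: 0.2 × 45.8 = 9.16
  mobile: 0.13 × 39.4 = 5.122
Post-stratified estimate = 40.364 → 40.4%.

40.4%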